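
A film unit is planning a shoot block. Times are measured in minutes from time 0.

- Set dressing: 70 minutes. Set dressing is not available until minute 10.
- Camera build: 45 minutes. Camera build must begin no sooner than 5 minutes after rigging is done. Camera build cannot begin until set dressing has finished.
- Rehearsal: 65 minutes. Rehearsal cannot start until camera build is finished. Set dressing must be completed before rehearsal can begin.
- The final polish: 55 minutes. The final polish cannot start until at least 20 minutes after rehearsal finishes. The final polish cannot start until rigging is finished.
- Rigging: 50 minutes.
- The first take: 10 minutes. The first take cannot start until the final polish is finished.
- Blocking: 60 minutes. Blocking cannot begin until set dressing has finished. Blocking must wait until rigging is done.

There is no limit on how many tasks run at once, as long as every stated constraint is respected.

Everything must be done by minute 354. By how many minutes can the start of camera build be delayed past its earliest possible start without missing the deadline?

79

Set dressing waits on its own release at minute 10, so it starts at minute 10 and finishes at 10 + 70 = minute 80.
Nothing blocks rigging, so it runs from minute 0 to minute 50.
Camera build has to wait for rigging (finishes minute 50, plus 5-minute gap → minute 55); set dressing (finishes minute 80). The latest of these is minute 80, so camera build runs minute 80 to 80 + 45 = minute 125.

Working backward from the deadline:
To finish by minute 354, the first take (duration 10) must start no later than minute 344.
The final polish must finish before the first take (must start by minute 344). With a 55-minute duration, the final polish must start by 344 − 55 = minute 289.
Rehearsal has to be done before the final polish (must start by minute 289, minus 20-minute gap → minute 269). That means finishing by minute 269, i.e. starting by 269 − 65 = minute 204.
Camera build has to be done before rehearsal (must start by minute 204). That means finishing by minute 204, i.e. starting by 204 − 45 = minute 159.
So camera build can start as early as minute 80 and as late as minute 159, giving 159 − 80 = 79 minutes of slack.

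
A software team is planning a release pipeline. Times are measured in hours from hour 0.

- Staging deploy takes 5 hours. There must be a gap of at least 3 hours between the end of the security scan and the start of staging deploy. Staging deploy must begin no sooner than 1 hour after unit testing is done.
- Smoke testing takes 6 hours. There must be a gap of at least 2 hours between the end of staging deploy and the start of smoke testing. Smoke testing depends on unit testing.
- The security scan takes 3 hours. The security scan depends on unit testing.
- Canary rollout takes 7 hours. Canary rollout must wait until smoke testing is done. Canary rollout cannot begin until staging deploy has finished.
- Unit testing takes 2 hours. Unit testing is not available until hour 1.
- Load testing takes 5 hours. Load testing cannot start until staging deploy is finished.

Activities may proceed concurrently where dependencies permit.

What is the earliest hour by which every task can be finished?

Unit testing cannot begin until its own release at hour 1. It runs from hour 1 to 1 + 2 = hour 3.
The security scan cannot begin until unit testing (finishes hour 3). It runs from hour 3 to 3 + 3 = hour 6.
Staging deploy cannot start until the security scan (finishes hour 6, plus 3-hour gap → hour 9); unit testing (finishes hour 3, plus 1-hour gap → hour 4). The controlling bound is hour 9, so staging deploy finishes at 9 + 5 = hour 14.
Load testing cannot begin until staging deploy (finishes hour 14). It runs from hour 14 to 14 + 5 = hour 19.
Smoke testing needs all of staging deploy (finishes hour 14, plus 2-hour gap → hour 16); unit testing (finishes hour 3). That puts its earliest start at hour 16; it finishes at 16 + 6 = hour 22.
Canary rollout needs all of smoke testing (finishes hour 22); staging deploy (finishes hour 14). That puts its earliest start at hour 22; it finishes at 22 + 7 = hour 29.
All tasks are finished once the last one completes. Finish times: Unit testing at 3, The security scan at 6, Staging deploy at 14, Smoke testing at 22, Canary rollout at 29, Load testing at 19. The latest is hour 29.

29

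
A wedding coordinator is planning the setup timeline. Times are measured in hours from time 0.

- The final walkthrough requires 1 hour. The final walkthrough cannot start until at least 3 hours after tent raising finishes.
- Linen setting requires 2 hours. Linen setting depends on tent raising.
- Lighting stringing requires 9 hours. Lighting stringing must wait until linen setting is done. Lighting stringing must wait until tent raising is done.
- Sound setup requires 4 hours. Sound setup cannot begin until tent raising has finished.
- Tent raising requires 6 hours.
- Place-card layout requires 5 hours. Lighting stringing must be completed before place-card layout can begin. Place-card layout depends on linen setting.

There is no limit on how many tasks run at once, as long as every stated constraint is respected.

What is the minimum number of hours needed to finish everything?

Nothing blocks tent raising, so it runs from hour 0 to hour 6.
The final walkthrough waits on tent raising (finishes hour 6, plus 3-hour gap → hour 9), so it starts at hour 9 and finishes at 9 + 1 = hour 10.
After tent raising (finishes hour 6), sound setup can start at hour 6 and finishes at hour 10.
Linen setting waits on tent raising (finishes hour 6), so it starts at hour 6 and finishes at 6 + 2 = hour 8.
Lighting stringing cannot start until linen setting (finishes hour 8); tent raising (finishes hour 6). The controlling bound is hour 8, so lighting stringing finishes at 8 + 9 = hour 17.
Place-card layout has to wait for lighting stringing (finishes hour 17); linen setting (finishes hour 8). The latest of these is hour 17, so place-card layout runs hour 17 to 17 + 5 = hour 22.
All tasks are finished once the last one completes. Finish times: Tent raising at 6, Linen setting at 8, Lighting stringing at 17, Sound setup at 10, Place-card layout at 22, The final walkthrough at 10. The latest is hour 22.

22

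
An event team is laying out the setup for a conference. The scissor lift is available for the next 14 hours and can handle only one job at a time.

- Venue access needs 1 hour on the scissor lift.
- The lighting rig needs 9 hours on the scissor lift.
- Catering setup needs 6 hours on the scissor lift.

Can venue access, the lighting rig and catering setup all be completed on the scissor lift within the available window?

No

Running back to back, the jobs need 1 + 9 + 6 = 16 hours on the scissor lift.
Since 16 > 14, they cannot all fit.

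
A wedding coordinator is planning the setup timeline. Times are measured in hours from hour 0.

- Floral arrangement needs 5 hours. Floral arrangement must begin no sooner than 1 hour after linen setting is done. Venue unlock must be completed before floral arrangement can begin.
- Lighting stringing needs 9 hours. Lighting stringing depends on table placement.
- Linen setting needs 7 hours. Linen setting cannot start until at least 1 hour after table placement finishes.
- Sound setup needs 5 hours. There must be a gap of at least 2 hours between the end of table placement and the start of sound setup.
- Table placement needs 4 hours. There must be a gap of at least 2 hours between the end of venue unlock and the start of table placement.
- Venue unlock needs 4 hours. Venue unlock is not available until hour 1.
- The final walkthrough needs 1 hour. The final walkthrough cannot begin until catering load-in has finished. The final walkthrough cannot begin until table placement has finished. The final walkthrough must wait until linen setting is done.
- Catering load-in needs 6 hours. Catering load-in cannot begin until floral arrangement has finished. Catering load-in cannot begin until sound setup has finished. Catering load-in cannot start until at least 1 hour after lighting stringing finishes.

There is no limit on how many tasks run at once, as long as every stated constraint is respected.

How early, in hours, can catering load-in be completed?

Venue unlock waits on its own release at hour 1, so it starts at hour 1 and finishes at 1 + 4 = hour 5.
Table placement waits on venue unlock (finishes hour 5, plus 2-hour gap → hour 7), so it starts at hour 7 and finishes at 7 + 4 = hour 11.
After table placement (finishes hour 11, plus 2-hour gap → hour 13), sound setup can start at hour 13 and finishes at hour 18.
Lighting stringing cannot begin until table placement (finishes hour 11). It runs from hour 11 to 11 + 9 = hour 20.
Linen setting waits on table placement (finishes hour 11, plus 1-hour gap → hour 12), so it starts at hour 12 and finishes at 12 + 7 = hour 19.
Floral arrangement needs all of linen setting (finishes hour 19, plus 1-hour gap → hour 20); venue unlock (finishes hour 5). That puts its earliest start at hour 20; it finishes at 20 + 5 = hour 25.
Catering load-in cannot start until floral arrangement (finishes hour 25); sound setup (finishes hour 18); lighting stringing (finishes hour 20, plus 1-hour gap → hour 21). The controlling bound is hour 25, so catering load-in finishes at 25 + 6 = hour 31.

31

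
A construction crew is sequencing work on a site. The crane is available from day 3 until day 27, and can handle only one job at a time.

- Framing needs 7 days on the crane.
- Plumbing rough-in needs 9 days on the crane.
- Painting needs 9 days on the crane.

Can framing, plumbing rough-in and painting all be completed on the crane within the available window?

The crane window is 27 − 3 = 24 days.
Running back to back, the jobs need 7 + 9 + 9 = 25 days on the crane.
Since 25 > 24, they cannot all fit.

No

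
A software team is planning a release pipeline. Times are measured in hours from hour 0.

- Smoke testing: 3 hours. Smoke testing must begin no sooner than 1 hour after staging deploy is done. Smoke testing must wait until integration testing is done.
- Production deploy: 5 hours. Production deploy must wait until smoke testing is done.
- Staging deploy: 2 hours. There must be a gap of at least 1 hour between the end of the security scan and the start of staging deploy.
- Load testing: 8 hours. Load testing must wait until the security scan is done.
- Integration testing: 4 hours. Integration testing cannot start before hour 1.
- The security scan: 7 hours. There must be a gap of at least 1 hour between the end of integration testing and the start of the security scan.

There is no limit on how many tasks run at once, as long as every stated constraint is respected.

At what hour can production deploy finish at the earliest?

Integration testing waits on its own release at hour 1, so it starts at hour 1 and finishes at 1 + 4 = hour 5.
The security scan cannot begin until integration testing (finishes hour 5, plus 1-hour gap → hour 6). It runs from hour 6 to 6 + 7 = hour 13.
Staging deploy cannot begin until the security scan (finishes hour 13, plus 1-hour gap → hour 14). It runs from hour 14 to 14 + 2 = hour 16.
For smoke testing: staging deploy (finishes hour 16, plus 1-hour gap → hour 17); integration testing (finishes hour 5). Taking the maximum gives a start of hour 17, and it finishes at 17 + 3 = hour 20.
Production deploy waits on smoke testing (finishes hour 20), so it starts at hour 20 and finishes at 20 + 5 = hour 25.

25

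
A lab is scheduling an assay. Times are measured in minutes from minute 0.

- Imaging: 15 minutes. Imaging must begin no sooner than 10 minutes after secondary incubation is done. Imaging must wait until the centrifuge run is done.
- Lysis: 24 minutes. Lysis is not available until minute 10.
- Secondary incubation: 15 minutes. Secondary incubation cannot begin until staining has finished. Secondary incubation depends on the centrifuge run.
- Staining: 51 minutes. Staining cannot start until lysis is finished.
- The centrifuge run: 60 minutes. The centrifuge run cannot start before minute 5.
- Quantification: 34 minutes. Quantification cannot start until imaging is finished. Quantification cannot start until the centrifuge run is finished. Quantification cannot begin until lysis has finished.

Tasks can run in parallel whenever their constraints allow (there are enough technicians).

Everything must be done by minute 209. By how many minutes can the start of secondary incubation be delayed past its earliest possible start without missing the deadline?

The centrifuge run cannot begin until its own release at minute 5. It runs from minute 5 to 5 + 60 = minute 65.
Lysis cannot begin until its own release at minute 10. It runs from minute 10 to 10 + 24 = minute 34.
Staining cannot begin until lysis (finishes minute 34). It runs from minute 34 to 34 + 51 = minute 85.
Secondary incubation has to wait for staining (finishes minute 85); the centrifuge run (finishes minute 65). The latest of these is minute 85, so secondary incubation runs minute 85 to 85 + 15 = minute 100.

Working backward from the deadline:
Nothing follows quantification; the deadline of minute 209 is its only limit. It must start by 209 − 34 = minute 175.
Imaging feeds into quantification (must start by minute 175); so imaging must finish by minute 175 and therefore start by minute 160.
Since imaging (must start by minute 160, minus 10-minute gap → minute 150) depends on it, secondary incubation must finish by minute 150. Backing off its 15-minute duration gives a latest start of minute 135.
So secondary incubation can start as early as minute 85 and as late as minute 135, giving 135 − 85 = 50 minutes of slack.

50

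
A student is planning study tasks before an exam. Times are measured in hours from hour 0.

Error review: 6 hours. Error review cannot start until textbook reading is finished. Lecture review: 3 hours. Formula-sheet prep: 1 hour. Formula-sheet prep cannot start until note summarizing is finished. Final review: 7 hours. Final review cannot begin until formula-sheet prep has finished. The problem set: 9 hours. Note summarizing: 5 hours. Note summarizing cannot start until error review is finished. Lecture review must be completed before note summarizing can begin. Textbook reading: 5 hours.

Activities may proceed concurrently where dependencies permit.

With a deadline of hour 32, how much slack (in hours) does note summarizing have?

8

Lecture review can start immediately at hour 0; it finishes at hour 3.
Textbook reading has no prerequisites, so it starts at hour 0 and finishes at hour 5.
Error review waits on textbook reading (finishes hour 5), so it starts at hour 5 and finishes at 5 + 6 = hour 11.
Note summarizing has to wait for error review (finishes hour 11); lecture review (finishes hour 3). The latest of these is hour 11, so note summarizing runs hour 11 to 11 + 5 = hour 16.

Working backward from the deadline:
Nothing follows final review; the deadline of hour 32 is its only limit. It must start by 32 − 7 = hour 25.
Formula-sheet prep must finish before final review (must start by hour 25). With a 1-hour duration, formula-sheet prep must start by 25 − 1 = hour 24.
Since formula-sheet prep (must start by hour 24) depends on it, note summarizing must finish by hour 24. Backing off its 5-hour duration gives a latest start of hour 19.
So note summarizing can start as early as hour 11 and as late as hour 19, giving 19 − 11 = 8 hours of slack.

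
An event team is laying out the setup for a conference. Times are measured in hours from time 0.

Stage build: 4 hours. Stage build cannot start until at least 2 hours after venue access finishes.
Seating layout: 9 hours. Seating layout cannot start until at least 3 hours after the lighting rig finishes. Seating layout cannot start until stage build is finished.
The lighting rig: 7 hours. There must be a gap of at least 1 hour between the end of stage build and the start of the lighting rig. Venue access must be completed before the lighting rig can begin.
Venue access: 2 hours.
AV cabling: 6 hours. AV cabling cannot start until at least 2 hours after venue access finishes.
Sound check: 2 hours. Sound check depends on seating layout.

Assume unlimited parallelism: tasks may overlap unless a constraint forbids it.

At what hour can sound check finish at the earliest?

30

Venue access can start immediately at hour 0; it finishes at hour 2.
Stage build waits on venue access (finishes hour 2, plus 2-hour gap → hour 4), so it starts at hour 4 and finishes at 4 + 4 = hour 8.
The lighting rig has to wait for stage build (finishes hour 8, plus 1-hour gap → hour 9); venue access (finishes hour 2). The latest of these is hour 9, so the lighting rig runs hour 9 to 9 + 7 = hour 16.
Seating layout cannot start until the lighting rig (finishes hour 16, plus 3-hour gap → hour 19); stage build (finishes hour 8). The controlling bound is hour 19, so seating layout finishes at 19 + 9 = hour 28.
Sound check cannot begin until seating layout (finishes hour 28). It runs from hour 28 to 28 + 2 = hour 30.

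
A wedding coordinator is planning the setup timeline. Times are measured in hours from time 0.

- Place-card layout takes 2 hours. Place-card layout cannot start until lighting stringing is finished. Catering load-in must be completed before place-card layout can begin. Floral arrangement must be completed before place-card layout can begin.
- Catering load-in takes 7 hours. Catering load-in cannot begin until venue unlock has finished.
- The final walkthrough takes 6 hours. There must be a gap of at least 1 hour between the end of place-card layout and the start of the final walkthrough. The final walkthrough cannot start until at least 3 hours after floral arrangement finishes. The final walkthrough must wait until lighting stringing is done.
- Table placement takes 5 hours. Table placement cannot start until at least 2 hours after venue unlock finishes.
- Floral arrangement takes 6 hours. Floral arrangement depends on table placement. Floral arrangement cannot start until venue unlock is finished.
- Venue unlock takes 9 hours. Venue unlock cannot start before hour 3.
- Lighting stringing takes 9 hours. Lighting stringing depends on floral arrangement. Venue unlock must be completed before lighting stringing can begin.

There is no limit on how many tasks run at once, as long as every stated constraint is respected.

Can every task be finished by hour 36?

After its own release at hour 3, venue unlock can start at hour 3 and finishes at hour 12.
Catering load-in cannot begin until venue unlock (finishes hour 12). It runs from hour 12 to 12 + 7 = hour 19.
Table placement waits on venue unlock (finishes hour 12, plus 2-hour gap → hour 14), so it starts at hour 14 and finishes at 14 + 5 = hour 19.
Floral arrangement needs all of table placement (finishes hour 19); venue unlock (finishes hour 12). That puts its earliest start at hour 19; it finishes at 19 + 6 = hour 25.
For lighting stringing: floral arrangement (finishes hour 25); venue unlock (finishes hour 12). Taking the maximum gives a start of hour 25, and it finishes at 25 + 9 = hour 34.
Place-card layout has to wait for lighting stringing (finishes hour 34); catering load-in (finishes hour 19); floral arrangement (finishes hour 25). The latest of these is hour 34, so place-card layout runs hour 34 to 34 + 2 = hour 36.
The final walkthrough has to wait for place-card layout (finishes hour 36, plus 1-hour gap → hour 37); floral arrangement (finishes hour 25, plus 3-hour gap → hour 28); lighting stringing (finishes hour 34). The latest of these is hour 37, so the final walkthrough runs hour 37 to 37 + 6 = hour 43.
The earliest everything can be done is hour 43, which is after the deadline of 36, so it is not possible.

No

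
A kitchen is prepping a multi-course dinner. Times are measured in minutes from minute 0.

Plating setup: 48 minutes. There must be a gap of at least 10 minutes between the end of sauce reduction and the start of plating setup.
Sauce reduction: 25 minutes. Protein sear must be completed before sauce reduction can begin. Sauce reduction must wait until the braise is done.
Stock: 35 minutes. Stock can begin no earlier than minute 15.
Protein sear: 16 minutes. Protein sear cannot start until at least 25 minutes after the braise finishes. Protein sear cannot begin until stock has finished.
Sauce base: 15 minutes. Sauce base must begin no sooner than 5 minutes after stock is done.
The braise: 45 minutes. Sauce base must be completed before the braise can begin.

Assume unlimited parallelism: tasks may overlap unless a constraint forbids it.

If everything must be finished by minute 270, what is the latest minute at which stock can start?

Plating setup must finish by minute 270; it takes 48 minutes, so it must start by 270 − 48 = minute 222.
Sauce reduction has to be done before plating setup (must start by minute 222, minus 10-minute gap → minute 212). That means finishing by minute 212, i.e. starting by 212 − 25 = minute 187.
Since sauce reduction (must start by minute 187) depends on it, protein sear must finish by minute 187. Backing off its 16-minute duration gives a latest start of minute 171.
The braise must finish in time for protein sear (must start by minute 171, minus 25-minute gap → minute 146); sauce reduction (must start by minute 187). The tightest is minute 146, so the braise must start by 146 − 45 = minute 101.
Sauce base feeds into the braise (must start by minute 101); so sauce base must finish by minute 101 and therefore start by minute 86.
Stock must finish in time for sauce base (must start by minute 86, minus 5-minute gap → minute 81); protein sear (must start by minute 171). The tightest is minute 81, so stock must start by 81 − 35 = minute 46.

46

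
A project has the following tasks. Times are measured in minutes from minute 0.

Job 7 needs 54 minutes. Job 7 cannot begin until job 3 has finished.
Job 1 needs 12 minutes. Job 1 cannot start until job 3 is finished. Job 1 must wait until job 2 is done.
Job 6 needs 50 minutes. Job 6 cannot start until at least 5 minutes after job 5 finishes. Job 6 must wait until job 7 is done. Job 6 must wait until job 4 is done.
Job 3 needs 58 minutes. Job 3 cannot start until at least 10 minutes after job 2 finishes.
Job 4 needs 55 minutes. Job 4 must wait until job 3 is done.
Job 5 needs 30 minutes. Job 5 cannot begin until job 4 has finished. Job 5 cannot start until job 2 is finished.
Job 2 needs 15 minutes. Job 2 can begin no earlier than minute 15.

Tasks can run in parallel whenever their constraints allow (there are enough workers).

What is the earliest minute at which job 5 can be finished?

Job 2 cannot begin until its own release at minute 15. It runs from minute 15 to 15 + 15 = minute 30.
After job 2 (finishes minute 30, plus 10-minute gap → minute 40), job 3 can start at minute 40 and finishes at minute 98.
Job 4 cannot begin until job 3 (finishes minute 98). It runs from minute 98 to 98 + 55 = minute 153.
Job 5 has to wait for job 4 (finishes minute 153); job 2 (finishes minute 30). The latest of these is minute 153, so job 5 runs minute 153 to 153 + 30 = minute 183.

183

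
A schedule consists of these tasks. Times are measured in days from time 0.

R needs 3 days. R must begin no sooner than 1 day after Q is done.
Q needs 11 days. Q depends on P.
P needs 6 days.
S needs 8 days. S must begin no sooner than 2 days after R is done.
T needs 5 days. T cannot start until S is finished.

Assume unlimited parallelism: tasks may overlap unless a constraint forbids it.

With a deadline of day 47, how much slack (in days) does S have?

P can start immediately at day 0; it finishes at day 6.
After P (finishes day 6), Q can start at day 6 and finishes at day 17.
R waits on Q (finishes day 17, plus 1-day gap → day 18), so it starts at day 18 and finishes at 18 + 3 = day 21.
S waits on R (finishes day 21, plus 2-day gap → day 23), so it starts at day 23 and finishes at 23 + 8 = day 31.

Working backward from the deadline:
T has no dependents, so it just needs to finish by day 47. Starting by 47 − 5 = day 42 achieves that.
S must finish before T (must start by day 42). With an 8-day duration, S must start by 42 − 8 = day 34.
So S can start as early as day 23 and as late as day 34, giving 34 − 23 = 11 days of slack.

11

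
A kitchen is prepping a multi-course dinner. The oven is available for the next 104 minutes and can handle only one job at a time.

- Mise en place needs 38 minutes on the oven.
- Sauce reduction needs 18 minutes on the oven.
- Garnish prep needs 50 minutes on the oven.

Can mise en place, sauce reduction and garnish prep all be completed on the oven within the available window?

No

Running back to back, the jobs need 38 + 18 + 50 = 106 minutes on the oven.
Since 106 > 104, they cannot all fit.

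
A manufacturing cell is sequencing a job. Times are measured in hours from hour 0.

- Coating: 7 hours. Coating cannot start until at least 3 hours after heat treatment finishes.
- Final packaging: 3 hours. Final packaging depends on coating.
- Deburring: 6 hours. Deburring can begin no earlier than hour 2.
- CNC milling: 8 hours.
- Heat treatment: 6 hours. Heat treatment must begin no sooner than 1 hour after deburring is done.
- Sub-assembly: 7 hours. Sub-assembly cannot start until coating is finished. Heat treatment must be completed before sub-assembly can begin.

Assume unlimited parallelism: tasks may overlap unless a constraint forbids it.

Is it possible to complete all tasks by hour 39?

Yes

CNC milling has no prerequisites, so it starts at hour 0 and finishes at hour 8.
Deburring waits on its own release at hour 2, so it starts at hour 2 and finishes at 2 + 6 = hour 8.
After deburring (finishes hour 8, plus 1-hour gap → hour 9), heat treatment can start at hour 9 and finishes at hour 15.
After heat treatment (finishes hour 15, plus 3-hour gap → hour 18), coating can start at hour 18 and finishes at hour 25.
Final packaging cannot begin until coating (finishes hour 25). It runs from hour 25 to 25 + 3 = hour 28.
Sub-assembly needs all of coating (finishes hour 25); heat treatment (finishes hour 15). That puts its earliest start at hour 25; it finishes at 25 + 7 = hour 32.
Every task is finished by hour 32, which is no later than the deadline of 39, so the schedule is feasible.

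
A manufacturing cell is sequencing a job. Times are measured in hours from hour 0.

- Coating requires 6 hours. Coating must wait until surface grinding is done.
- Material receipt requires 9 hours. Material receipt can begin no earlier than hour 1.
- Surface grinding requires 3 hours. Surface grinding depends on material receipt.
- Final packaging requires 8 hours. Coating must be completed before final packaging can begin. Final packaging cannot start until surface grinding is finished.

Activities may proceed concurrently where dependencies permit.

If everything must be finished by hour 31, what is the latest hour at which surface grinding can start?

14

To finish by hour 31, final packaging (duration 8) must start no later than hour 23.
Coating must finish before final packaging (must start by hour 23). With a 6-hour duration, coating must start by 23 − 6 = hour 17.
For surface grinding: coating (must start by hour 17); final packaging (must start by hour 23). The most restrictive is hour 17; with a 3-hour duration, surface grinding must start by hour 14.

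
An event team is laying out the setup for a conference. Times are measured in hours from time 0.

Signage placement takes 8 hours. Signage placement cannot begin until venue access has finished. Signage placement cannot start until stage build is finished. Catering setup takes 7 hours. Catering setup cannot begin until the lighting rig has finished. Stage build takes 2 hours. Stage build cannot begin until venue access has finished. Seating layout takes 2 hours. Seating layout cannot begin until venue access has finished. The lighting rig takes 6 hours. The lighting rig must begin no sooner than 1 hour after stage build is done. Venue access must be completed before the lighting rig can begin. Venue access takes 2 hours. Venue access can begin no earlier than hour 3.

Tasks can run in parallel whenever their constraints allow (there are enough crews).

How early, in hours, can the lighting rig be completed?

Venue access waits on its own release at hour 3, so it starts at hour 3 and finishes at 3 + 2 = hour 5.
Stage build cannot begin until venue access (finishes hour 5). It runs from hour 5 to 5 + 2 = hour 7.
The lighting rig has to wait for stage build (finishes hour 7, plus 1-hour gap → hour 8); venue access (finishes hour 5). The latest of these is hour 8, so the lighting rig runs hour 8 to 8 + 6 = hour 14.

14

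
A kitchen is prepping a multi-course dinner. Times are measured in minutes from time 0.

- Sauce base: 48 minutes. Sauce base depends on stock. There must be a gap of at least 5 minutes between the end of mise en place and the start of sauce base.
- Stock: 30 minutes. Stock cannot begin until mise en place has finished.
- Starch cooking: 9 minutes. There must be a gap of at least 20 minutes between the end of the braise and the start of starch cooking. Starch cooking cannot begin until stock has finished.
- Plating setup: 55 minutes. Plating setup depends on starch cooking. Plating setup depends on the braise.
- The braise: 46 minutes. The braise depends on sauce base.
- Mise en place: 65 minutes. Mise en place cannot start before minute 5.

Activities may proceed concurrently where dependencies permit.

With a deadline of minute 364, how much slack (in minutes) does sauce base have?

86

After its own release at minute 5, mise en place can start at minute 5 and finishes at minute 70.
After mise en place (finishes minute 70), stock can start at minute 70 and finishes at minute 100.
Sauce base cannot start until stock (finishes minute 100); mise en place (finishes minute 70, plus 5-minute gap → minute 75). The controlling bound is minute 100, so sauce base finishes at 100 + 48 = minute 148.

Working backward from the deadline:
To finish by minute 364, plating setup (duration 55) must start no later than minute 309.
Starch cooking must finish before plating setup (must start by minute 309). With a 9-minute duration, starch cooking must start by 309 − 9 = minute 300.
The braise has several dependents: starch cooking (must start by minute 300, minus 20-minute gap → minute 280); plating setup (must start by minute 309). The earliest of those limits is minute 280, so the braise must start by 280 − 46 = minute 234.
Sauce base feeds into the braise (must start by minute 234); so sauce base must finish by minute 234 and therefore start by minute 186.
So sauce base can start as early as minute 100 and as late as minute 186, giving 186 − 100 = 86 minutes of slack.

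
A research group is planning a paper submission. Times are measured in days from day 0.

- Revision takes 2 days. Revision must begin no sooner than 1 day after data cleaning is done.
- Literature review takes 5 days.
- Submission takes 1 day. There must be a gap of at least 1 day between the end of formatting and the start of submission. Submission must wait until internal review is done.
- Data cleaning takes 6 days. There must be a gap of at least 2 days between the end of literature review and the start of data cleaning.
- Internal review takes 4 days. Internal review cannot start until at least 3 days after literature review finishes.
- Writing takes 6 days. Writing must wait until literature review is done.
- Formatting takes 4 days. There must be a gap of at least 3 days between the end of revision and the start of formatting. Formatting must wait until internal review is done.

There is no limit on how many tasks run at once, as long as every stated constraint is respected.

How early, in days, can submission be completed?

Literature review can start immediately at day 0; it finishes at day 5.
Internal review waits on literature review (finishes day 5, plus 3-day gap → day 8), so it starts at day 8 and finishes at 8 + 4 = day 12.
Data cleaning cannot begin until literature review (finishes day 5, plus 2-day gap → day 7). It runs from day 7 to 7 + 6 = day 13.
Revision cannot begin until data cleaning (finishes day 13, plus 1-day gap → day 14). It runs from day 14 to 14 + 2 = day 16.
For formatting: revision (finishes day 16, plus 3-day gap → day 19); internal review (finishes day 12). Taking the maximum gives a start of day 19, and it finishes at 19 + 4 = day 23.
Submission cannot start until formatting (finishes day 23, plus 1-day gap → day 24); internal review (finishes day 12). The controlling bound is day 24, so submission finishes at 24 + 1 = day 25.

25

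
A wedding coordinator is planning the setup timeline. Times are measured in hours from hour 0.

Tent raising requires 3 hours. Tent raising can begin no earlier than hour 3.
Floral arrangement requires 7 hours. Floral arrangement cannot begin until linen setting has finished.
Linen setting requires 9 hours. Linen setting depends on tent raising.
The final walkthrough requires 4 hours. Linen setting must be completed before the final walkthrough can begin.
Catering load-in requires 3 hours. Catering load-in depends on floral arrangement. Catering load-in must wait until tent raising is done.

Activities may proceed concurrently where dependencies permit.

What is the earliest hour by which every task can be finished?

25

After its own release at hour 3, tent raising can start at hour 3 and finishes at hour 6.
After tent raising (finishes hour 6), linen setting can start at hour 6 and finishes at hour 15.
The final walkthrough waits on linen setting (finishes hour 15), so it starts at hour 15 and finishes at 15 + 4 = hour 19.
After linen setting (finishes hour 15), floral arrangement can start at hour 15 and finishes at hour 22.
For catering load-in: floral arrangement (finishes hour 22); tent raising (finishes hour 6). Taking the maximum gives a start of hour 22, and it finishes at 22 + 3 = hour 25.
All tasks are finished once the last one completes. Finish times: Tent raising at 6, Linen setting at 15, Floral arrangement at 22, Catering load-in at 25, The final walkthrough at 19. The latest is hour 25.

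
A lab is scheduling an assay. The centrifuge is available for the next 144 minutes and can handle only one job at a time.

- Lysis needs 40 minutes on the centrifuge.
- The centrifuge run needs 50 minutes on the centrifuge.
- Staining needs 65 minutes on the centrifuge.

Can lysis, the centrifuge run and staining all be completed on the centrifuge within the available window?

No

Running back to back, the jobs need 40 + 50 + 65 = 155 minutes on the centrifuge.
Since 155 > 144, they cannot all fit.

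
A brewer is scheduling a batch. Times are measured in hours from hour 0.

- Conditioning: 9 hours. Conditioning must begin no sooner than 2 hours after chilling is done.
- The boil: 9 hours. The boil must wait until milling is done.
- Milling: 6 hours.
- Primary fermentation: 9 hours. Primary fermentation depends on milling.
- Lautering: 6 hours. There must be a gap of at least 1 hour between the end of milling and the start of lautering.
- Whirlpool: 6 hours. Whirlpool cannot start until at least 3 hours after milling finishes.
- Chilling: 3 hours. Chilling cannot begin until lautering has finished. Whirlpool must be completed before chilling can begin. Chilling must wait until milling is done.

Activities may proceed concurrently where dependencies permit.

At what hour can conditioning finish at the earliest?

29

Nothing blocks milling, so it runs from hour 0 to hour 6.
After milling (finishes hour 6, plus 3-hour gap → hour 9), whirlpool can start at hour 9 and finishes at hour 15.
After milling (finishes hour 6, plus 1-hour gap → hour 7), lautering can start at hour 7 and finishes at hour 13.
For chilling: lautering (finishes hour 13); whirlpool (finishes hour 15); milling (finishes hour 6). Taking the maximum gives a start of hour 15, and it finishes at 15 + 3 = hour 18.
Conditioning waits on chilling (finishes hour 18, plus 2-hour gap → hour 20), so it starts at hour 20 and finishes at 20 + 9 = hour 29.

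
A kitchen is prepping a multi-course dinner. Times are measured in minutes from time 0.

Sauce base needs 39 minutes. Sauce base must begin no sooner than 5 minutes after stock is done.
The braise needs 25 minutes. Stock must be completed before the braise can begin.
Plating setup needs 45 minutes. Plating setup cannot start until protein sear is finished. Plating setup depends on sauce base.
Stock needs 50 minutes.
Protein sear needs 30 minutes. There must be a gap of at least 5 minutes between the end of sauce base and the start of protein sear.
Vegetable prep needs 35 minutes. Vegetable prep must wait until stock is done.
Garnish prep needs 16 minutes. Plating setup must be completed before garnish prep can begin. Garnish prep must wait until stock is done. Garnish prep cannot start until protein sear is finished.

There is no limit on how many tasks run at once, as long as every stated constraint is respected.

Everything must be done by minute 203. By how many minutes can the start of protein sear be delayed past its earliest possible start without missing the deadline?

13

Stock can start immediately at minute 0; it finishes at minute 50.
After stock (finishes minute 50, plus 5-minute gap → minute 55), sauce base can start at minute 55 and finishes at minute 94.
After sauce base (finishes minute 94, plus 5-minute gap → minute 99), protein sear can start at minute 99 and finishes at minute 129.

Working backward from the deadline:
Nothing follows garnish prep; the deadline of minute 203 is its only limit. It must start by 203 − 16 = minute 187.
Plating setup feeds into garnish prep (must start by minute 187); so plating setup must finish by minute 187 and therefore start by minute 142.
For protein sear: plating setup (must start by minute 142); garnish prep (must start by minute 187). The most restrictive is minute 142; with a 30-minute duration, protein sear must start by minute 112.
So protein sear can start as early as minute 99 and as late as minute 112, giving 112 − 99 = 13 minutes of slack.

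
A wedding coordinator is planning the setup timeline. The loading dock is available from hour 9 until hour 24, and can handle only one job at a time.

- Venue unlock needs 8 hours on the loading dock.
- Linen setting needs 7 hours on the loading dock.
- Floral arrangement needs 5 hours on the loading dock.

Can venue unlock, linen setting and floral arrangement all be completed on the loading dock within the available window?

The loading dock window is 24 − 9 = 15 hours.
Running back to back, the jobs need 8 + 7 + 5 = 20 hours on the loading dock.
Since 20 > 15, they cannot all fit.

No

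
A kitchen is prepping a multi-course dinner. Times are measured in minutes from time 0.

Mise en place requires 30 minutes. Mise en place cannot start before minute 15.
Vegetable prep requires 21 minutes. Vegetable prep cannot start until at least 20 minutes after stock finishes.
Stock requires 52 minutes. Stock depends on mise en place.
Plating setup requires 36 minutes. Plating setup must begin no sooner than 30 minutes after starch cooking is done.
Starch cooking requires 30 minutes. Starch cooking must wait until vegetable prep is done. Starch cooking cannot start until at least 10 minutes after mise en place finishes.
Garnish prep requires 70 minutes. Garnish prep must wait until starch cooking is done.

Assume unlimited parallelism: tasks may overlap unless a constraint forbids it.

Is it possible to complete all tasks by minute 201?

No

Mise en place waits on its own release at minute 15, so it starts at minute 15 and finishes at 15 + 30 = minute 45.
After mise en place (finishes minute 45), stock can start at minute 45 and finishes at minute 97.
Vegetable prep waits on stock (finishes minute 97, plus 20-minute gap → minute 117), so it starts at minute 117 and finishes at 117 + 21 = minute 138.
Starch cooking has to wait for vegetable prep (finishes minute 138); mise en place (finishes minute 45, plus 10-minute gap → minute 55). The latest of these is minute 138, so starch cooking runs minute 138 to 138 + 30 = minute 168.
Garnish prep waits on starch cooking (finishes minute 168), so it starts at minute 168 and finishes at 168 + 70 = minute 238.
Plating setup waits on starch cooking (finishes minute 168, plus 30-minute gap → minute 198), so it starts at minute 198 and finishes at 198 + 36 = minute 234.
The earliest everything can be done is minute 238, which is after the deadline of 201, so it is not possible.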